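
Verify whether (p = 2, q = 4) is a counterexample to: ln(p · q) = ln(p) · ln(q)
Yes

Substituting p = 2, q = 4:
LHS = ln(2 · 4) = ln(8) ≈ 2.079
RHS = ln(2) · ln(4) ≈ 0.9609

Since LHS ≠ RHS, this pair disproves the claim.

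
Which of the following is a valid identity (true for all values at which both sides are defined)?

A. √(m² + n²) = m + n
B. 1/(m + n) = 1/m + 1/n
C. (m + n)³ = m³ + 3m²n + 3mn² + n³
C

A: fails at (5, 5) — LHS = 5·√(2) ≈ 7.071, RHS = 10.
B: fails at (1, 3) — LHS = 1/4, RHS = 4/3.
C: holds — e.g. at (4, 5), both sides equal 729.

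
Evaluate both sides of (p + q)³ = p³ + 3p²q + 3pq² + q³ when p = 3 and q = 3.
LHS = (3 + 3)³ = 216
RHS = 3³ + 3·3²·3 + 3·3·3² + 3³ = 216

LHS = RHS: the two sides agree.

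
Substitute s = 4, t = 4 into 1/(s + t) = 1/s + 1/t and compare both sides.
LHS = 1/(4 + 4) = 1/8
RHS = 1/4 + 1/4 = 1/2

LHS ≠ RHS, so the equation does not hold here.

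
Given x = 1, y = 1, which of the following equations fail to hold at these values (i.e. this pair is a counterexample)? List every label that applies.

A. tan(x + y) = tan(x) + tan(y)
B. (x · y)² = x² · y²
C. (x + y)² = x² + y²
Evaluating each claim at the given values:
A. LHS = tan(2) ≈ -2.185, RHS = 2·tan(1) ≈ 3.115 → fails here (LHS ≠ RHS)
B. LHS = 1, RHS = 1 → holds here (LHS = RHS)
C. LHS = 4, RHS = 2 → fails here (LHS ≠ RHS)

Answer: A, C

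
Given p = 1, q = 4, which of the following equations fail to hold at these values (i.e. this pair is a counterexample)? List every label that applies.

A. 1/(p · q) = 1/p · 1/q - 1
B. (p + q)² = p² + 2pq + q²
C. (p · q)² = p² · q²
Evaluating each claim at the given values:
A. LHS = 1/4, RHS = -3/4 → fails here (LHS ≠ RHS)
B. LHS = 25, RHS = 25 → holds here (LHS = RHS)
C. LHS = 16, RHS = 16 → holds here (LHS = RHS)

Answer: A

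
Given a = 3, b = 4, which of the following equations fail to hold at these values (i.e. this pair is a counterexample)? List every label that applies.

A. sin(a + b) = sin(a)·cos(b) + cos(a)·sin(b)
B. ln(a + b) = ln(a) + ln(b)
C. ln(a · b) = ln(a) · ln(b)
Evaluating each claim at the given values:
A. LHS = sin(7) ≈ 0.657, RHS = sin(3)·cos(4) + sin(4)·cos(3) ≈ 0.657 → holds here (LHS = RHS)
B. LHS = ln(7) ≈ 1.946, RHS = ln(3) + ln(4) ≈ 2.485 → fails here (LHS ≠ RHS)
C. LHS = ln(12) ≈ 2.485, RHS = ln(3)·ln(4) ≈ 1.523 → fails here (LHS ≠ RHS)

Answer: B, C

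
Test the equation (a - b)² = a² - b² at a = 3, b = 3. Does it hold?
Substituting a = 3, b = 3:

LHS = (3 - 3)² = 0
RHS = 3² - 3² = 0

LHS = RHS, so the equation holds at this point.

Answer: Holds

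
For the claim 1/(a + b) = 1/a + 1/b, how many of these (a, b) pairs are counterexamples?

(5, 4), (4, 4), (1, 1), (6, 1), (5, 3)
5

Testing each pair:
(5, 4): LHS = 1/9, RHS = 9/20 → counterexample
(4, 4): LHS = 1/8, RHS = 1/2 → counterexample
(1, 1): LHS = 1/2, RHS = 2 → counterexample
(6, 1): LHS = 1/7, RHS = 7/6 → counterexample
(5, 3): LHS = 1/8, RHS = 8/15 → counterexample

That makes 5 counterexamples.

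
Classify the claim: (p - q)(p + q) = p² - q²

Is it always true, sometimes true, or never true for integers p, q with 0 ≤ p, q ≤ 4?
The identity holds for every pair in the range. For instance at (p, q) = (2, 4): both sides equal -12.

Answer: Always true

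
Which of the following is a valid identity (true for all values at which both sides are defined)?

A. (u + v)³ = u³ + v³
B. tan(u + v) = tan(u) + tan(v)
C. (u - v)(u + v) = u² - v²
C

A: fails at (1, 5) — LHS = 216, RHS = 126.
B: fails at (6, 7) — LHS = tan(13) ≈ 0.463, RHS = tan(6) + tan(7) ≈ 0.5804.
C: holds — e.g. at (5, 5), both sides equal 0.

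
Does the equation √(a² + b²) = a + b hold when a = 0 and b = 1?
Substituting a = 0, b = 1:

LHS = √(0² + 1²) = 1
RHS = 0 + 1 = 1

LHS = RHS, so the equation holds at this point.

Answer: Holds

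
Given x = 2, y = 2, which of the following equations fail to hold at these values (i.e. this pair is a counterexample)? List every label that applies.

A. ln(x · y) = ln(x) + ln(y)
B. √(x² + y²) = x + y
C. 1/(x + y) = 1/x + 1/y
B, C

Evaluating each claim at the given values:
A. LHS = ln(4) ≈ 1.386, RHS = 2·ln(2) ≈ 1.386 → holds here (LHS = RHS)
B. LHS = 2·√(2) ≈ 2.828, RHS = 4 → fails here (LHS ≠ RHS)
C. LHS = 1/4, RHS = 1 → fails here (LHS ≠ RHS)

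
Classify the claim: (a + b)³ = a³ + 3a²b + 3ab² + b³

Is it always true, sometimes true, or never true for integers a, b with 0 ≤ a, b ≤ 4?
Always true

The identity holds for every pair in the range. For instance at (a, b) = (1, 4): both sides equal 125.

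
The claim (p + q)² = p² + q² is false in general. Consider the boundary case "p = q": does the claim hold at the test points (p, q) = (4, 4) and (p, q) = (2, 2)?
At (4, 4): LHS = 64 ≠ RHS = 32
At (2, 2): LHS = 16 ≠ RHS = 8

Answer: No, fails at both test points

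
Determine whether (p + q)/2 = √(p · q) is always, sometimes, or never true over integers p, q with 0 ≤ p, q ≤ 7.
It holds at (p, q) = (4, 4) (both sides equal 4), but fails at (p, q) = (7, 6) (LHS = 13/2, RHS = √(42) ≈ 6.481).

Answer: Sometimes true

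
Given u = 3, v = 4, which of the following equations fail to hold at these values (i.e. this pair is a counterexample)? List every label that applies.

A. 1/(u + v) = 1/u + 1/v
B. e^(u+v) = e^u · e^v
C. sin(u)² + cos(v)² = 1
Evaluating each claim at the given values:
A. LHS = 1/7, RHS = 7/12 → fails here (LHS ≠ RHS)
B. LHS = e^7 ≈ 1097, RHS = e^7 ≈ 1097 → holds here (LHS = RHS)
C. LHS = sin(3)² + cos(4)² ≈ 0.4472, RHS = 1 → fails here (LHS ≠ RHS)

Answer: A, C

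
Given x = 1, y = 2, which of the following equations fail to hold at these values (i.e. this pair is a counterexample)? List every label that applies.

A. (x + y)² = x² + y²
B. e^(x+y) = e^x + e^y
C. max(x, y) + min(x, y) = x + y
Evaluating each claim at the given values:
A. LHS = 9, RHS = 5 → fails here (LHS ≠ RHS)
B. LHS = e^3 ≈ 20.09, RHS = e + e^2 ≈ 10.11 → fails here (LHS ≠ RHS)
C. LHS = 3, RHS = 3 → holds here (LHS = RHS)

Answer: A, B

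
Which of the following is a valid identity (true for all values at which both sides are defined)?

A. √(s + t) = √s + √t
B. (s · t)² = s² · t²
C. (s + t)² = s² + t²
A: fails at (5, 8) — LHS = √(13) ≈ 3.606, RHS = √(5) + 2·√(2) ≈ 5.064.
B: holds — e.g. at (4, 6), both sides equal 576.
C: fails at (5, 8) — LHS = 169, RHS = 89.

Answer: B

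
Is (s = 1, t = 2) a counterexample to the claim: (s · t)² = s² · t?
Substituting s = 1, t = 2:
LHS = (1 · 2)² = 4
RHS = 1² · 2 = 2

Since LHS ≠ RHS, this pair disproves the claim.

Answer: Yes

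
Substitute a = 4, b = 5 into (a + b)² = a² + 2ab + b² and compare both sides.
LHS = (4 + 5)² = 81
RHS = 4² + 2·4·5 + 5² = 81

LHS = RHS: the two sides agree.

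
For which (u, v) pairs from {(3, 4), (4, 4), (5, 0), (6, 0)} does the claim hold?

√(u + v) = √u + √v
(5, 0), (6, 0)

Testing each pair:
(3, 4): LHS = √(7) ≈ 2.646, RHS = √(3) + 2 ≈ 3.732 → fails
(4, 4): LHS = 2·√(2) ≈ 2.828, RHS = 4 → fails
(5, 0): LHS = √(5) ≈ 2.236, RHS = √(5) ≈ 2.236 → holds
(6, 0): LHS = √(6) ≈ 2.449, RHS = √(6) ≈ 2.449 → holds

2 of 4 pairs satisfy the claim.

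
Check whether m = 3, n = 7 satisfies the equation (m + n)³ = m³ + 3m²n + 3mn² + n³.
Holds

Substituting m = 3, n = 7:

LHS = (3 + 7)³ = 1000
RHS = 3³ + 3·3²·7 + 3·3·7² + 7³ = 1000

LHS = RHS, so the equation holds at this point.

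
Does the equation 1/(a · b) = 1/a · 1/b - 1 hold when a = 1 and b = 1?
Fails

Substituting a = 1, b = 1:

LHS = 1/(1 · 1) = 1
RHS = 1/1 · 1/1 - 1 = 0

LHS ≠ RHS, so the equation does not hold at this point.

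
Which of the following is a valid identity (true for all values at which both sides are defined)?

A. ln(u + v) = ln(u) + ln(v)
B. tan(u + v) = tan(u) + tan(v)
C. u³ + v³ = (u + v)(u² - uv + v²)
A: fails at (6, 7) — LHS = ln(13) ≈ 2.565, RHS = ln(6) + ln(7) ≈ 3.738.
B: fails at (1, 2) — LHS = tan(3) ≈ -0.1425, RHS = tan(2) + tan(1) ≈ -0.6276.
C: holds — e.g. at (4, 6), both sides equal 280.

Answer: C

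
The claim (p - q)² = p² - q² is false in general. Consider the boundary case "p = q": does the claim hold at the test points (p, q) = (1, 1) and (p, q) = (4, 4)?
At (1, 1): LHS = 0, RHS = 0 → equal
At (4, 4): LHS = 0, RHS = 0 → equal

So the claim does hold at both of these boundary points, even though it is not an identity.

Answer: Yes, holds at both test points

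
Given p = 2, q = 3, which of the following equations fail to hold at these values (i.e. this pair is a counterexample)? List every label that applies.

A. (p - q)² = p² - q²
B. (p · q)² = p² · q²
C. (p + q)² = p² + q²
A, C

Evaluating each claim at the given values:
A. LHS = 1, RHS = -5 → fails here (LHS ≠ RHS)
B. LHS = 36, RHS = 36 → holds here (LHS = RHS)
C. LHS = 25, RHS = 13 → fails here (LHS ≠ RHS)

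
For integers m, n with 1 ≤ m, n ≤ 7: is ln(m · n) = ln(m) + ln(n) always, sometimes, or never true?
The identity holds for every pair in the range. For instance at (m, n) = (3, 5): both sides equal ln(15) ≈ 2.708.

Answer: Always true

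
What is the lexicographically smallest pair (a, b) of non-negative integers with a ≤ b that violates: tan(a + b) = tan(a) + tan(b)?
Substituting (1, 1) into the claim:
LHS = tan(1 + 1) = tan(2) ≈ -2.185
RHS = tan(1) + tan(1) = 2·tan(1) ≈ 3.115

Since LHS ≠ RHS, this pair disproves the claim, and no lexicographically smaller pair (a ≤ b, non-negative integers) does.

For instance (1, 4) is also a counterexample (LHS = tan(5) ≈ -3.381, RHS = tan(4) + tan(1) ≈ 2.715), but it's lexicographically larger.

Answer: (a, b) = (1, 1)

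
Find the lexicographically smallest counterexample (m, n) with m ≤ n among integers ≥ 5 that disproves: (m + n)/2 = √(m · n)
(m, n) = (5, 6)

At (5, 5): both sides equal 5, so it holds there.

Substituting (5, 6) into the claim:
LHS = (5 + 6)/2 = 11/2
RHS = √(5 · 6) = √(30) ≈ 5.477

Since LHS ≠ RHS, this pair disproves the claim, and no lexicographically smaller pair (m ≤ n, integers ≥ 5) does.

For instance (8, 12) is also a counterexample (LHS = 10, RHS = 4·√(6) ≈ 9.798), but it's lexicographically larger.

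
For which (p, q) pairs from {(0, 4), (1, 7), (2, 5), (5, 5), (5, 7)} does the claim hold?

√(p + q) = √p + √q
Testing each pair:
(0, 4): LHS = 2, RHS = 2 → holds
(1, 7): LHS = 2·√(2) ≈ 2.828, RHS = 1 + √(7) ≈ 3.646 → fails
(2, 5): LHS = √(7) ≈ 2.646, RHS = √(2) + √(5) ≈ 3.65 → fails
(5, 5): LHS = √(10) ≈ 3.162, RHS = 2·√(5) ≈ 4.472 → fails
(5, 7): LHS = 2·√(3) ≈ 3.464, RHS = √(5) + √(7) ≈ 4.882 → fails

1 of 5 pairs satisfies the claim.

Answer: (0, 4)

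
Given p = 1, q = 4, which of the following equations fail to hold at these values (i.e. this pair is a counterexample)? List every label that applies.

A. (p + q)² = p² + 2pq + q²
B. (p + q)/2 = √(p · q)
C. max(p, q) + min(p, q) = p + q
B

Evaluating each claim at the given values:
A. LHS = 25, RHS = 25 → holds here (LHS = RHS)
B. LHS = 5/2, RHS = 2 → fails here (LHS ≠ RHS)
C. LHS = 5, RHS = 5 → holds here (LHS = RHS)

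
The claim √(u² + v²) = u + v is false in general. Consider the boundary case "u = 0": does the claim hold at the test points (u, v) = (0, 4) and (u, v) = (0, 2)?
Yes, holds at both test points

At (0, 4): LHS = 4, RHS = 4 → equal
At (0, 2): LHS = 2, RHS = 2 → equal

So the claim does hold at both of these boundary points, even though it is not an identity.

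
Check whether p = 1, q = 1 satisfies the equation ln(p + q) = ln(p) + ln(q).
Substituting p = 1, q = 1:

LHS = ln(1 + 1) = ln(2) ≈ 0.6931
RHS = ln(1) + ln(1) = 0

LHS ≠ RHS, so the equation does not hold at this point.

Answer: Fails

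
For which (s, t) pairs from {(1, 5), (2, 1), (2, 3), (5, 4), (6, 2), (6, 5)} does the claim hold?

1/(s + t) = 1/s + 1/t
None

Testing each pair:
(1, 5): LHS = 1/6, RHS = 6/5 → fails
(2, 1): LHS = 1/3, RHS = 3/2 → fails
(2, 3): LHS = 1/5, RHS = 5/6 → fails
(5, 4): LHS = 1/9, RHS = 9/20 → fails
(6, 2): LHS = 1/8, RHS = 2/3 → fails
(6, 5): LHS = 1/11, RHS = 11/30 → fails

No pair satisfies the claim.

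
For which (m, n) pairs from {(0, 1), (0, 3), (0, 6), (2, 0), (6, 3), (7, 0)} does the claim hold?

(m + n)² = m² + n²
(0, 1), (0, 3), (0, 6), (2, 0), (7, 0)

Testing each pair:
(0, 1): LHS = 1, RHS = 1 → holds
(0, 3): LHS = 9, RHS = 9 → holds
(0, 6): LHS = 36, RHS = 36 → holds
(2, 0): LHS = 4, RHS = 4 → holds
(6, 3): LHS = 81, RHS = 45 → fails
(7, 0): LHS = 49, RHS = 49 → holds

5 of 6 pairs satisfy the claim.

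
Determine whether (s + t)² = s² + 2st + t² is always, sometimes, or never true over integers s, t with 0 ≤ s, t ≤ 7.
The identity holds for every pair in the range. For instance at (s, t) = (0, 0): both sides equal 0.

Answer: Always true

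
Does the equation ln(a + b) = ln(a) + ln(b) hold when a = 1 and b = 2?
Fails

Substituting a = 1, b = 2:

LHS = ln(1 + 2) = ln(3) ≈ 1.099
RHS = ln(1) + ln(2) = ln(2) ≈ 0.6931

LHS ≠ RHS, so the equation does not hold at this point.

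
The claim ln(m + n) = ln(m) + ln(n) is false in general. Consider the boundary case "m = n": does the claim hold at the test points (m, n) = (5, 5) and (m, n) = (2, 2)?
Only at (2, 2)

At (5, 5): LHS = ln(10) ≈ 2.303 ≠ RHS = 2·ln(5) ≈ 3.219
At (2, 2): LHS = ln(4) ≈ 1.386, RHS = 2·ln(2) ≈ 1.386 → equal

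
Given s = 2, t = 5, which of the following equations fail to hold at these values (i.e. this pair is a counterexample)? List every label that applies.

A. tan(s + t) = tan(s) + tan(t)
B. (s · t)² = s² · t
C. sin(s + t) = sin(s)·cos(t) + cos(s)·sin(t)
A, B

Evaluating each claim at the given values:
A. LHS = tan(7) ≈ 0.8714, RHS = tan(5) + tan(2) ≈ -5.566 → fails here (LHS ≠ RHS)
B. LHS = 100, RHS = 20 → fails here (LHS ≠ RHS)
C. LHS = sin(7) ≈ 0.657, RHS = sin(2)·cos(5) + sin(5)·cos(2) ≈ 0.657 → holds here (LHS = RHS)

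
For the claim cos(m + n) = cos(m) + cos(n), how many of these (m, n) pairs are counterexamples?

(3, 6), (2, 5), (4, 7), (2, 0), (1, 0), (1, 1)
6

Testing each pair:
(3, 6): LHS = cos(9) ≈ -0.9111, RHS = cos(3) + cos(6) ≈ -0.02982 → counterexample
(2, 5): LHS = cos(7) ≈ 0.7539, RHS = cos(2) + cos(5) ≈ -0.1325 → counterexample
(4, 7): LHS = cos(11) ≈ 0.004426, RHS = cos(4) + cos(7) ≈ 0.1003 → counterexample
(2, 0): LHS = cos(2) ≈ -0.4161, RHS = cos(2) + 1 ≈ 0.5839 → counterexample
(1, 0): LHS = cos(1) ≈ 0.5403, RHS = cos(1) + 1 ≈ 1.54 → counterexample
(1, 1): LHS = cos(2) ≈ -0.4161, RHS = 2·cos(1) ≈ 1.081 → counterexample

That makes 6 counterexamples.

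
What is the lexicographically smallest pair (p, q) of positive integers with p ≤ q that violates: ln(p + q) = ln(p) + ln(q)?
(p, q) = (1, 1)

Substituting (1, 1) into the claim:
LHS = ln(1 + 1) = ln(2) ≈ 0.6931
RHS = ln(1) + ln(1) = 0

Since LHS ≠ RHS, this pair disproves the claim, and no lexicographically smaller pair (p ≤ q, positive integers) does.

For instance (4, 4) is also a counterexample (LHS = ln(8) ≈ 2.079, RHS = 2·ln(4) ≈ 2.773), but it's lexicographically larger.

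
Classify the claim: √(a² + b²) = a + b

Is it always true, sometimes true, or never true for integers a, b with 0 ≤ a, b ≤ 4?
Sometimes true

It holds at (a, b) = (0, 4) (both sides equal 4), but fails at (a, b) = (1, 3) (LHS = √(10) ≈ 3.162, RHS = 4).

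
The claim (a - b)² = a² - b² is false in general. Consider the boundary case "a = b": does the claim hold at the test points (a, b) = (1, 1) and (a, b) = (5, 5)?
Yes, holds at both test points

At (1, 1): LHS = 0, RHS = 0 → equal
At (5, 5): LHS = 0, RHS = 0 → equal

So the claim does hold at both of these boundary points, even though it is not an identity.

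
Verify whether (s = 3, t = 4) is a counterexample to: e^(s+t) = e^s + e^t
Substituting s = 3, t = 4:
LHS = e^(3+4) = e^7 ≈ 1097
RHS = e^3 + e^4 ≈ 74.68

Since LHS ≠ RHS, this pair disproves the claim.

Answer: Yes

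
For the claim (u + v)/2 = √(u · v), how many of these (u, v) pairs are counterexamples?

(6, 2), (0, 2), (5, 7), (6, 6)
Testing each pair:
(6, 2): LHS = 4, RHS = 2·√(3) ≈ 3.464 → counterexample
(0, 2): LHS = 1, RHS = 0 → counterexample
(5, 7): LHS = 6, RHS = √(35) ≈ 5.916 → counterexample
(6, 6): LHS = 6, RHS = 6 → satisfies claim

That makes 3 counterexamples.

Answer: 3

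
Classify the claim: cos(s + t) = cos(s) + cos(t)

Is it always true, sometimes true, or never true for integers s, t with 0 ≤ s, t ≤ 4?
Never true

The claim fails for every pair in the range. For instance at (s, t) = (0, 2): LHS = cos(2) ≈ -0.4161, RHS = cos(2) + 1 ≈ 0.5839.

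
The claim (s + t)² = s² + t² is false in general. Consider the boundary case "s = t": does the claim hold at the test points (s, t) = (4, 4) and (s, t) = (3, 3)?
At (4, 4): LHS = 64 ≠ RHS = 32
At (3, 3): LHS = 36 ≠ RHS = 18

Answer: No, fails at both test points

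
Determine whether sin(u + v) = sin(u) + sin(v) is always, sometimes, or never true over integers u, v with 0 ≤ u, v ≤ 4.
It holds at (u, v) = (0, 2) (both sides equal sin(2) ≈ 0.9093), but fails at (u, v) = (1, 3) (LHS = sin(4) ≈ -0.7568, RHS = sin(3) + sin(1) ≈ 0.9826).

Answer: Sometimes true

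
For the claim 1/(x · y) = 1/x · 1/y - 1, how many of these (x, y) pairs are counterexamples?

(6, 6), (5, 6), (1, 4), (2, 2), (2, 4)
Testing each pair:
(6, 6): LHS = 1/36, RHS = -35/36 → counterexample
(5, 6): LHS = 1/30, RHS = -29/30 → counterexample
(1, 4): LHS = 1/4, RHS = -3/4 → counterexample
(2, 2): LHS = 1/4, RHS = -3/4 → counterexample
(2, 4): LHS = 1/8, RHS = -7/8 → counterexample

That makes 5 counterexamples.

Answer: 5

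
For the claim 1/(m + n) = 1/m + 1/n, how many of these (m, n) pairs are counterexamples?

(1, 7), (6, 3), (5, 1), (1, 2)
Testing each pair:
(1, 7): LHS = 1/8, RHS = 8/7 → counterexample
(6, 3): LHS = 1/9, RHS = 1/2 → counterexample
(5, 1): LHS = 1/6, RHS = 6/5 → counterexample
(1, 2): LHS = 1/3, RHS = 3/2 → counterexample

That makes 4 counterexamples.

Answer: 4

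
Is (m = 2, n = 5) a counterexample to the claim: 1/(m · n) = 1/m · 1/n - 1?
Yes

Substituting m = 2, n = 5:
LHS = 1/(2 · 5) = 1/10
RHS = 1/2 · 1/5 - 1 = -9/10

Since LHS ≠ RHS, this pair disproves the claim.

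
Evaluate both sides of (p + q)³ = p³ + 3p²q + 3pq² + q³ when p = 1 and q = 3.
LHS = (1 + 3)³ = 64
RHS = 1³ + 3·1²·3 + 3·1·3² + 3³ = 64

LHS = RHS: the two sides agree.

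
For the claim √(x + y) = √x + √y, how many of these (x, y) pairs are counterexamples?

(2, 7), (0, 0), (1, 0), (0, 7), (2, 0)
1

Testing each pair:
(2, 7): LHS = 3, RHS = √(2) + √(7) ≈ 4.06 → counterexample
(0, 0): LHS = 0, RHS = 0 → satisfies claim
(1, 0): LHS = 1, RHS = 1 → satisfies claim
(0, 7): LHS = √(7) ≈ 2.646, RHS = √(7) ≈ 2.646 → satisfies claim
(2, 0): LHS = √(2) ≈ 1.414, RHS = √(2) ≈ 1.414 → satisfies claim

That makes 1 counterexample.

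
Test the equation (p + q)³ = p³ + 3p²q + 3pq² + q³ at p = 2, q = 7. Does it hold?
Substituting p = 2, q = 7:

LHS = (2 + 7)³ = 729
RHS = 2³ + 3·2²·7 + 3·2·7² + 7³ = 729

LHS = RHS, so the equation holds at this point.

Answer: Holds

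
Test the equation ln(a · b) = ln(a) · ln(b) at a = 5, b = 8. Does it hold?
Substituting a = 5, b = 8:

LHS = ln(5 · 8) = ln(40) ≈ 3.689
RHS = ln(5) · ln(8) ≈ 3.347

LHS ≠ RHS, so the equation does not hold at this point.

Answer: Fails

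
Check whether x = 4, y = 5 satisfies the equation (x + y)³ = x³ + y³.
Substituting x = 4, y = 5:

LHS = (4 + 5)³ = 729
RHS = 4³ + 5³ = 189

LHS ≠ RHS, so the equation does not hold at this point.

Answer: Fails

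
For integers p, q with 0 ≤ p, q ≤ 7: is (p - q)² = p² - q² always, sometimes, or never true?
Sometimes true

It holds at (p, q) = (3, 3) (both sides equal 0), but fails at (p, q) = (0, 2) (LHS = 4, RHS = -4).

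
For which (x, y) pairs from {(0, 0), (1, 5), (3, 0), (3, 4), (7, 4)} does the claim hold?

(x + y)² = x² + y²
(0, 0), (3, 0)

Testing each pair:
(0, 0): LHS = 0, RHS = 0 → holds
(1, 5): LHS = 36, RHS = 26 → fails
(3, 0): LHS = 9, RHS = 9 → holds
(3, 4): LHS = 49, RHS = 25 → fails
(7, 4): LHS = 121, RHS = 65 → fails

2 of 5 pairs satisfy the claim.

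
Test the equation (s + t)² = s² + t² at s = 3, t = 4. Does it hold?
Substituting s = 3, t = 4:

LHS = (3 + 4)² = 49
RHS = 3² + 4² = 25

LHS ≠ RHS, so the equation does not hold at this point.

Answer: Fails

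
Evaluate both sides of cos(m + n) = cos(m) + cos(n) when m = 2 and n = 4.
LHS = cos(2 + 4) = cos(6) ≈ 0.9602
RHS = cos(2) + cos(4) ≈ -1.07

LHS ≠ RHS (they differ by about 2.03), so the equation does not hold here.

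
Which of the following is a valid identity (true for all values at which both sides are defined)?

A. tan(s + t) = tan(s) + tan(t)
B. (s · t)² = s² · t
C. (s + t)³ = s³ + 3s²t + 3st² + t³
C

A: fails at (2, 2) — LHS = tan(4) ≈ 1.158, RHS = 2·tan(2) ≈ -4.37.
B: fails at (5, 5) — LHS = 625, RHS = 125.
C: holds — e.g. at (2, 4), both sides equal 216.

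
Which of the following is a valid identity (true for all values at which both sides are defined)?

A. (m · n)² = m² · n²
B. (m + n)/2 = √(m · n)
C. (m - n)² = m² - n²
A: holds — e.g. at (3, 7), both sides equal 441.
B: fails at (1, 5) — LHS = 3, RHS = √(5) ≈ 2.236.
C: fails at (1, 4) — LHS = 9, RHS = -15.

Answer: A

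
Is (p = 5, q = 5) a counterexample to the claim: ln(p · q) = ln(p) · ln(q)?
Substituting p = 5, q = 5:
LHS = ln(5 · 5) = ln(25) ≈ 3.219
RHS = ln(5) · ln(5) = ln(5)² ≈ 2.59

Since LHS ≠ RHS, this pair disproves the claim.

Answer: Yes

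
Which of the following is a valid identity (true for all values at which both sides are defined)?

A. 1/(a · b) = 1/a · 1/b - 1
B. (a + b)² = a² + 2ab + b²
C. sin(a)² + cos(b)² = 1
B

A: fails at (3, 4) — LHS = 1/12, RHS = -11/12.
B: holds — e.g. at (3, 5), both sides equal 64.
C: fails at (5, 8) — LHS = cos(8)² + sin(5)² ≈ 0.9407, RHS = 1.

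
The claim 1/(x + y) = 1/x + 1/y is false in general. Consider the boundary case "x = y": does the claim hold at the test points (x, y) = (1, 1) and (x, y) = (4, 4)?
At (1, 1): LHS = 1/2 ≠ RHS = 2
At (4, 4): LHS = 1/8 ≠ RHS = 1/2

Answer: No, fails at both test points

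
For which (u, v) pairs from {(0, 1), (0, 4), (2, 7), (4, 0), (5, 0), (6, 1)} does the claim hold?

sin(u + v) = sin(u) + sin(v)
(0, 1), (0, 4), (4, 0), (5, 0)

Testing each pair:
(0, 1): LHS = sin(1) ≈ 0.8415, RHS = sin(1) ≈ 0.8415 → holds
(0, 4): LHS = sin(4) ≈ -0.7568, RHS = sin(4) ≈ -0.7568 → holds
(2, 7): LHS = sin(9) ≈ 0.4121, RHS = sin(7) + sin(2) ≈ 1.566 → fails
(4, 0): LHS = sin(4) ≈ -0.7568, RHS = sin(4) ≈ -0.7568 → holds
(5, 0): LHS = sin(5) ≈ -0.9589, RHS = sin(5) ≈ -0.9589 → holds
(6, 1): LHS = sin(7) ≈ 0.657, RHS = sin(6) + sin(1) ≈ 0.5621 → fails

4 of 6 pairs satisfy the claim.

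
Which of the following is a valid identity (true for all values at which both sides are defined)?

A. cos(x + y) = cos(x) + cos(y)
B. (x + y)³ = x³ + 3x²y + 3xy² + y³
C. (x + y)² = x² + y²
B

A: fails at (1, 1) — LHS = cos(2) ≈ -0.4161, RHS = 2·cos(1) ≈ 1.081.
B: holds — e.g. at (4, 6), both sides equal 1000.
C: fails at (2, 5) — LHS = 49, RHS = 29.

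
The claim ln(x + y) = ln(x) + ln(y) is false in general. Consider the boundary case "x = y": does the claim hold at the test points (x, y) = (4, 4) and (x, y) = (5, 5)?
At (4, 4): LHS = ln(8) ≈ 2.079 ≠ RHS = 2·ln(4) ≈ 2.773
At (5, 5): LHS = ln(10) ≈ 2.303 ≠ RHS = 2·ln(5) ≈ 3.219

Answer: No, fails at both test points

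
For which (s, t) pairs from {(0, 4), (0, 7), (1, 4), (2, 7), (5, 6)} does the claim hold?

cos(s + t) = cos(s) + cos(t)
Testing each pair:
(0, 4): LHS = cos(4) ≈ -0.6536, RHS = cos(4) + 1 ≈ 0.3464 → fails
(0, 7): LHS = cos(7) ≈ 0.7539, RHS = cos(7) + 1 ≈ 1.754 → fails
(1, 4): LHS = cos(5) ≈ 0.2837, RHS = cos(4) + cos(1) ≈ -0.1133 → fails
(2, 7): LHS = cos(9) ≈ -0.9111, RHS = cos(2) + cos(7) ≈ 0.3378 → fails
(5, 6): LHS = cos(11) ≈ 0.004426, RHS = cos(5) + cos(6) ≈ 1.244 → fails

No pair satisfies the claim.

Answer: None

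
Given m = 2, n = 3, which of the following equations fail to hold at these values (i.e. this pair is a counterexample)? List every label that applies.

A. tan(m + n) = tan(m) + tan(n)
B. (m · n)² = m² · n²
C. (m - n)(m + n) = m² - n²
A

Evaluating each claim at the given values:
A. LHS = tan(5) ≈ -3.381, RHS = tan(2) + tan(3) ≈ -2.328 → fails here (LHS ≠ RHS)
B. LHS = 36, RHS = 36 → holds here (LHS = RHS)
C. LHS = -5, RHS = -5 → holds here (LHS = RHS)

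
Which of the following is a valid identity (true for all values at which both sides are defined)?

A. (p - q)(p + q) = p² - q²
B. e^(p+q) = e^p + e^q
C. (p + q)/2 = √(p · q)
A: holds — e.g. at (4, 4), both sides equal 0.
B: fails at (1, 5) — LHS = e^6 ≈ 403.4, RHS = e + e^5 ≈ 151.1.
C: fails at (2, 5) — LHS = 7/2, RHS = √(10) ≈ 3.162.

Answer: A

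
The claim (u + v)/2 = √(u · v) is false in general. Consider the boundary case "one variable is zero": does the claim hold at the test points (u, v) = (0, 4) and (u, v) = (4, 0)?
No, fails at both test points

At (0, 4): LHS = 2 ≠ RHS = 0
At (4, 0): LHS = 2 ≠ RHS = 0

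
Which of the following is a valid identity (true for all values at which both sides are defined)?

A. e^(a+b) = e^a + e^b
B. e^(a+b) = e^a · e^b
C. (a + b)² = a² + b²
B

A: fails at (3, 5) — LHS = e^8 ≈ 2981, RHS = e^3 + e^5 ≈ 168.5.
B: holds — e.g. at (1, 2), both sides equal e^3 ≈ 20.09.
C: fails at (1, 5) — LHS = 36, RHS = 26.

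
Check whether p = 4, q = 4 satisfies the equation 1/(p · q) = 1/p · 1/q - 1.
Fails

Substituting p = 4, q = 4:

LHS = 1/(4 · 4) = 1/16
RHS = 1/4 · 1/4 - 1 = -15/16

LHS ≠ RHS, so the equation does not hold at this point.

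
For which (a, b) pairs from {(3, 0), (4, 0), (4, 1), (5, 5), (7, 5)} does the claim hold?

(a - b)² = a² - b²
(3, 0), (4, 0), (5, 5)

Testing each pair:
(3, 0): LHS = 9, RHS = 9 → holds
(4, 0): LHS = 16, RHS = 16 → holds
(4, 1): LHS = 9, RHS = 15 → fails
(5, 5): LHS = 0, RHS = 0 → holds
(7, 5): LHS = 4, RHS = 24 → fails

3 of 5 pairs satisfy the claim.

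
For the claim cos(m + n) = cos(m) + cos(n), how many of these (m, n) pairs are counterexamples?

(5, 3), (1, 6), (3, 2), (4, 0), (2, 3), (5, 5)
Testing each pair:
(5, 3): LHS = cos(8) ≈ -0.1455, RHS = cos(3) + cos(5) ≈ -0.7063 → counterexample
(1, 6): LHS = cos(7) ≈ 0.7539, RHS = cos(1) + cos(6) ≈ 1.5 → counterexample
(3, 2): LHS = cos(5) ≈ 0.2837, RHS = cos(3) + cos(2) ≈ -1.406 → counterexample
(4, 0): LHS = cos(4) ≈ -0.6536, RHS = cos(4) + 1 ≈ 0.3464 → counterexample
(2, 3): LHS = cos(5) ≈ 0.2837, RHS = cos(3) + cos(2) ≈ -1.406 → counterexample
(5, 5): LHS = cos(10) ≈ -0.8391, RHS = 2·cos(5) ≈ 0.5673 → counterexample

That makes 6 counterexamples.

Answer: 6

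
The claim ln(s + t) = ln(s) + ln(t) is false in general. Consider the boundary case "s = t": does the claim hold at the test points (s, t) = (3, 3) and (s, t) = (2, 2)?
At (3, 3): LHS = ln(6) ≈ 1.792 ≠ RHS = 2·ln(3) ≈ 2.197
At (2, 2): LHS = ln(4) ≈ 1.386, RHS = 2·ln(2) ≈ 1.386 → equal

Answer: Only at (2, 2)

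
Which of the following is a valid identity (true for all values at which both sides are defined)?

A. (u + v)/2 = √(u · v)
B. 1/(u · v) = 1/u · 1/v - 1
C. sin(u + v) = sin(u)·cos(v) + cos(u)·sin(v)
A: fails at (3, 7) — LHS = 5, RHS = √(21) ≈ 4.583.
B: fails at (4, 4) — LHS = 1/16, RHS = -15/16.
C: holds — e.g. at (2, 4), both sides equal sin(6) ≈ -0.2794.

Answer: C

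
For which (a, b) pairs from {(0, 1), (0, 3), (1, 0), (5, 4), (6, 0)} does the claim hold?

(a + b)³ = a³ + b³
(0, 1), (0, 3), (1, 0), (6, 0)

Testing each pair:
(0, 1): LHS = 1, RHS = 1 → holds
(0, 3): LHS = 27, RHS = 27 → holds
(1, 0): LHS = 1, RHS = 1 → holds
(5, 4): LHS = 729, RHS = 189 → fails
(6, 0): LHS = 216, RHS = 216 → holds

4 of 5 pairs satisfy the claim.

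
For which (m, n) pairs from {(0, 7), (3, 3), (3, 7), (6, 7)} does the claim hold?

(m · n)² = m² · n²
All pairs

Testing each pair:
(0, 7): LHS = 0, RHS = 0 → holds
(3, 3): LHS = 81, RHS = 81 → holds
(3, 7): LHS = 441, RHS = 441 → holds
(6, 7): LHS = 1764, RHS = 1764 → holds

Every pair satisfies the claim.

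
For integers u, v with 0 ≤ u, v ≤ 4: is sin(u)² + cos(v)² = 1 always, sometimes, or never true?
It holds at (u, v) = (3, 3) (both sides equal 1), but fails at (u, v) = (2, 1) (LHS = cos(1)² + sin(2)² ≈ 1.119, RHS = 1).

Answer: Sometimes true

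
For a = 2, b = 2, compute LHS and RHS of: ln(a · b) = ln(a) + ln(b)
LHS = ln(2 · 2) = ln(4) ≈ 1.386
RHS = ln(2) + ln(2) = 2·ln(2) ≈ 1.386

LHS = RHS: the two sides agree.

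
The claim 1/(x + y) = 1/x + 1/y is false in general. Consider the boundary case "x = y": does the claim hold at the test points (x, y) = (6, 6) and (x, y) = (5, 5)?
At (6, 6): LHS = 1/12 ≠ RHS = 1/3
At (5, 5): LHS = 1/10 ≠ RHS = 2/5

Answer: No, fails at both test points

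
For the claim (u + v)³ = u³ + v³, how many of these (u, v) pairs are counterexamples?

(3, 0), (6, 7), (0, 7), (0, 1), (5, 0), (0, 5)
1

Testing each pair:
(3, 0): LHS = 27, RHS = 27 → satisfies claim
(6, 7): LHS = 2197, RHS = 559 → counterexample
(0, 7): LHS = 343, RHS = 343 → satisfies claim
(0, 1): LHS = 1, RHS = 1 → satisfies claim
(5, 0): LHS = 125, RHS = 125 → satisfies claim
(0, 5): LHS = 125, RHS = 125 → satisfies claim

That makes 1 counterexample.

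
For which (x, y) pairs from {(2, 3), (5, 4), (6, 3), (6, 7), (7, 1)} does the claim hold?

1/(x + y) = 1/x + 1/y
Testing each pair:
(2, 3): LHS = 1/5, RHS = 5/6 → fails
(5, 4): LHS = 1/9, RHS = 9/20 → fails
(6, 3): LHS = 1/9, RHS = 1/2 → fails
(6, 7): LHS = 1/13, RHS = 13/42 → fails
(7, 1): LHS = 1/8, RHS = 8/7 → fails

No pair satisfies the claim.

Answer: None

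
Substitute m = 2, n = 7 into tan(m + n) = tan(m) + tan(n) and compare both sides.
LHS = tan(2 + 7) = tan(9) ≈ -0.4523
RHS = tan(2) + tan(7) ≈ -1.314

LHS ≠ RHS (they differ by about 0.8613), so the equation does not hold here.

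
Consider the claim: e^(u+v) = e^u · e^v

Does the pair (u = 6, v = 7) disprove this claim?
Substituting u = 6, v = 7:
LHS = e^(6+7) = e^13 ≈ 442413.4
RHS = e^6 · e^7 = e^13 ≈ 442413.4

The sides agree, so this pair does not disprove the claim.

Answer: No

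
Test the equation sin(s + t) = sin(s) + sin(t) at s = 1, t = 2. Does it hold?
Substituting s = 1, t = 2:

LHS = sin(1 + 2) = sin(3) ≈ 0.1411
RHS = sin(1) + sin(2) ≈ 1.751

LHS ≠ RHS, so the equation does not hold at this point.

Answer: Fails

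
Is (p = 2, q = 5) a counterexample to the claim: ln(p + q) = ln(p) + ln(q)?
Yes

Substituting p = 2, q = 5:
LHS = ln(2 + 5) = ln(7) ≈ 1.946
RHS = ln(2) + ln(5) ≈ 2.303

Since LHS ≠ RHS, this pair disproves the claim.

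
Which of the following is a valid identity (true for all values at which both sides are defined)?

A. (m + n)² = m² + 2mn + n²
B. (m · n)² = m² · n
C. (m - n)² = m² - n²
A

A: holds — e.g. at (2, 5), both sides equal 49.
B: fails at (5, 8) — LHS = 1600, RHS = 200.
C: fails at (4, 6) — LHS = 4, RHS = -20.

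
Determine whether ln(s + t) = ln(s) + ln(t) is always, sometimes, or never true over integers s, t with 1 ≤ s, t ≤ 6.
Sometimes true

It holds at (s, t) = (2, 2) (both sides equal ln(4) ≈ 1.386), but fails at (s, t) = (5, 2) (LHS = ln(7) ≈ 1.946, RHS = ln(2) + ln(5) ≈ 2.303).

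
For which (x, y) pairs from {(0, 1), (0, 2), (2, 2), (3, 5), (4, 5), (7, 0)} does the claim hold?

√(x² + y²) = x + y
(0, 1), (0, 2), (7, 0)

Testing each pair:
(0, 1): LHS = 1, RHS = 1 → holds
(0, 2): LHS = 2, RHS = 2 → holds
(2, 2): LHS = 2·√(2) ≈ 2.828, RHS = 4 → fails
(3, 5): LHS = √(34) ≈ 5.831, RHS = 8 → fails
(4, 5): LHS = √(41) ≈ 6.403, RHS = 9 → fails
(7, 0): LHS = 7, RHS = 7 → holds

3 of 6 pairs satisfy the claim.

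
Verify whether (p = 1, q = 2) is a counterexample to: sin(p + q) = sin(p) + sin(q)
Substituting p = 1, q = 2:
LHS = sin(1 + 2) = sin(3) ≈ 0.1411
RHS = sin(1) + sin(2) ≈ 1.751

Since LHS ≠ RHS, this pair disproves the claim.

Answer: Yes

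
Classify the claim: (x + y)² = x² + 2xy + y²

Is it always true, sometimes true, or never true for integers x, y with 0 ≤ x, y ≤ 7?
Always true

The identity holds for every pair in the range. For instance at (x, y) = (5, 5): both sides equal 100.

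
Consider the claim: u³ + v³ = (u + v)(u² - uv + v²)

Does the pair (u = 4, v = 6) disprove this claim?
No

Substituting u = 4, v = 6:
LHS = 4³ + 6³ = 280
RHS = (4 + 6)(4² - 4·6 + 6²) = 280

The sides agree, so this pair does not disprove the claim.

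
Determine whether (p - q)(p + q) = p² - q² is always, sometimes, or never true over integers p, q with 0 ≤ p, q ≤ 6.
The identity holds for every pair in the range. For instance at (p, q) = (5, 4): both sides equal 9.

Answer: Always true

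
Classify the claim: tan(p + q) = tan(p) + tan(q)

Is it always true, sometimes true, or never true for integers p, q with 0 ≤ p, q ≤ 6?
It holds at (p, q) = (0, 1) (both sides equal tan(1) ≈ 1.557), but fails at (p, q) = (3, 4) (LHS = tan(7) ≈ 0.8714, RHS = tan(3) + tan(4) ≈ 1.015).

Answer: Sometimes true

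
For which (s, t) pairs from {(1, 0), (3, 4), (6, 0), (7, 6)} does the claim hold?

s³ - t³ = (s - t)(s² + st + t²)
Testing each pair:
(1, 0): LHS = 1, RHS = 1 → holds
(3, 4): LHS = -37, RHS = -37 → holds
(6, 0): LHS = 216, RHS = 216 → holds
(7, 6): LHS = 127, RHS = 127 → holds

Every pair satisfies the claim.

Answer: All pairs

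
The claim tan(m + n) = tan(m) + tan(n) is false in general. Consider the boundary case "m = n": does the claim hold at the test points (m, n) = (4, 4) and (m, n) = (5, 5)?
At (4, 4): LHS = tan(8) ≈ -6.8 ≠ RHS = 2·tan(4) ≈ 2.316
At (5, 5): LHS = tan(10) ≈ 0.6484 ≠ RHS = 2·tan(5) ≈ -6.761

Answer: No, fails at both test points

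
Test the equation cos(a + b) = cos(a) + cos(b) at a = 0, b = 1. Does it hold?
Substituting a = 0, b = 1:

LHS = cos(0 + 1) = cos(1) ≈ 0.5403
RHS = cos(0) + cos(1) = cos(1) + 1 ≈ 1.54

LHS ≠ RHS, so the equation does not hold at this point.

Answer: Fails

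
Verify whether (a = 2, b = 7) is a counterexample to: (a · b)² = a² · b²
Substituting a = 2, b = 7:
LHS = (2 · 7)² = 196
RHS = 2² · 7² = 196

The sides agree, so this pair does not disprove the claim.

Answer: No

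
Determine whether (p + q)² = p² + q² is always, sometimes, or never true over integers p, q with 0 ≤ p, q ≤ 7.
It holds at (p, q) = (6, 0) (both sides equal 36), but fails at (p, q) = (2, 6) (LHS = 64, RHS = 40).

Answer: Sometimes true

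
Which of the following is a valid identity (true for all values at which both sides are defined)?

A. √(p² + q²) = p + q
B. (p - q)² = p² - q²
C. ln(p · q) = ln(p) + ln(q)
A: fails at (5, 5) — LHS = 5·√(2) ≈ 7.071, RHS = 10.
B: fails at (3, 4) — LHS = 1, RHS = -7.
C: holds — e.g. at (5, 5), both sides equal ln(25) ≈ 3.219.

Answer: C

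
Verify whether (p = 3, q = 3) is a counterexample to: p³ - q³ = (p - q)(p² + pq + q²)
No

Substituting p = 3, q = 3:
LHS = 3³ - 3³ = 0
RHS = (3 - 3)(3² + 3·3 + 3²) = 0

The sides agree, so this pair does not disprove the claim.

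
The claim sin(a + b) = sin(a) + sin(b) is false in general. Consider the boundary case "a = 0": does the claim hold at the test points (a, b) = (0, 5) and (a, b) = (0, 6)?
Yes, holds at both test points

At (0, 5): LHS = sin(5) ≈ -0.9589, RHS = sin(5) ≈ -0.9589 → equal
At (0, 6): LHS = sin(6) ≈ -0.2794, RHS = sin(6) ≈ -0.2794 → equal

So the claim does hold at both of these boundary points, even though it is not an identity.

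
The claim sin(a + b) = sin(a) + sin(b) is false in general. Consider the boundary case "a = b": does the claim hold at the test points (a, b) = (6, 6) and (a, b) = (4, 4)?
No, fails at both test points

At (6, 6): LHS = sin(12) ≈ -0.5366 ≠ RHS = 2·sin(6) ≈ -0.5588
At (4, 4): LHS = sin(8) ≈ 0.9894 ≠ RHS = 2·sin(4) ≈ -1.514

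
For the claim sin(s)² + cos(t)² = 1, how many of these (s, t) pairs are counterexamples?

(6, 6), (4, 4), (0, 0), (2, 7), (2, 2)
1

Testing each pair:
(6, 6): LHS = sin(6)² + cos(6)² = 1, RHS = 1 → satisfies claim
(4, 4): LHS = cos(4)² + sin(4)² = 1, RHS = 1 → satisfies claim
(0, 0): LHS = 1, RHS = 1 → satisfies claim
(2, 7): LHS = cos(7)² + sin(2)² ≈ 1.395, RHS = 1 → counterexample
(2, 2): LHS = cos(2)² + sin(2)² = 1, RHS = 1 → satisfies claim

That makes 1 counterexample.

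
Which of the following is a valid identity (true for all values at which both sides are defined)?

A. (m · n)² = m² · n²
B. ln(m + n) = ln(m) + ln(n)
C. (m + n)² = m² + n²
A

A: holds — e.g. at (2, 3), both sides equal 36.
B: fails at (1, 1) — LHS = ln(2) ≈ 0.6931, RHS = 0.
C: fails at (2, 4) — LHS = 36, RHS = 20.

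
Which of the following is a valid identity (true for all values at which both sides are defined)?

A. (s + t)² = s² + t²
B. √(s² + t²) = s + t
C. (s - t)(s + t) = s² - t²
A: fails at (1, 1) — LHS = 4, RHS = 2.
B: fails at (2, 2) — LHS = 2·√(2) ≈ 2.828, RHS = 4.
C: holds — e.g. at (2, 2), both sides equal 0.

Answer: C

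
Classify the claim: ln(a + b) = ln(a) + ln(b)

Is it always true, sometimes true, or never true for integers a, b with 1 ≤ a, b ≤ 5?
Sometimes true

It holds at (a, b) = (2, 2) (both sides equal ln(4) ≈ 1.386), but fails at (a, b) = (2, 5) (LHS = ln(7) ≈ 1.946, RHS = ln(2) + ln(5) ≈ 2.303).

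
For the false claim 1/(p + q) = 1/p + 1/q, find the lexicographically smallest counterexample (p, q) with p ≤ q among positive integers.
(p, q) = (1, 1)

Substituting (1, 1) into the claim:
LHS = 1/(1 + 1) = 1/2
RHS = 1/1 + 1/1 = 2

Since LHS ≠ RHS, this pair disproves the claim, and no lexicographically smaller pair (p ≤ q, positive integers) does.

For instance (3, 6) is also a counterexample (LHS = 1/9, RHS = 1/2), but it's lexicographically larger.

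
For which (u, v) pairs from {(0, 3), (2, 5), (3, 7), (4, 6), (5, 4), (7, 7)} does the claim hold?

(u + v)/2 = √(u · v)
(7, 7)

Testing each pair:
(0, 3): LHS = 3/2, RHS = 0 → fails
(2, 5): LHS = 7/2, RHS = √(10) ≈ 3.162 → fails
(3, 7): LHS = 5, RHS = √(21) ≈ 4.583 → fails
(4, 6): LHS = 5, RHS = 2·√(6) ≈ 4.899 → fails
(5, 4): LHS = 9/2, RHS = 2·√(5) ≈ 4.472 → fails
(7, 7): LHS = 7, RHS = 7 → holds

1 of 6 pairs satisfies the claim.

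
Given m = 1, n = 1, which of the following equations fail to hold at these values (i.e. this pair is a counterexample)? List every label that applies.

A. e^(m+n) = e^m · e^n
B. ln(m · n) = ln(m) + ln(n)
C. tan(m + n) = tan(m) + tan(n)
Evaluating each claim at the given values:
A. LHS = e^2 ≈ 7.389, RHS = e^2 ≈ 7.389 → holds here (LHS = RHS)
B. LHS = 0, RHS = 0 → holds here (LHS = RHS)
C. LHS = tan(2) ≈ -2.185, RHS = 2·tan(1) ≈ 3.115 → fails here (LHS ≠ RHS)

Answer: C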